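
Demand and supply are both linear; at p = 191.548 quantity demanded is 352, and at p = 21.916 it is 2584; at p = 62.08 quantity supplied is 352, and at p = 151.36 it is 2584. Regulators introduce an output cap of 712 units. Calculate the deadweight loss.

33158.16

Demand slope = (21.916 − 191.548)/(2584 − 352) = −0.076, so p = 218.3 − 0.076q.
Supply slope = (151.36 − 62.08)/(2584 − 352) = 0.04, so p = 48 + 0.04q.
Competitive equilibrium: 218.3 − 0.076q = 48 + 0.04q → q* = 1468.1034, p* = 106.7241.
At q = 712: demand price = 218.3 − 0.076·712 = 164.188; supply price = 48 + 0.04·712 = 76.48.
Δq = 1468.1034 − 712 = 756.1034; wedge = 164.188 − 76.48 = 87.708.
Deadweight loss = ½ × 756.1034 × 87.708 = 33158.16.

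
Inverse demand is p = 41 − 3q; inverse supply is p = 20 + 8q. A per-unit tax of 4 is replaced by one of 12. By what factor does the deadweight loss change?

Competitive equilibrium: 41 − 3q = 20 + 8q → q* = 1.9091, p* = 35.2727.
For a per-unit tax t: Δq = t/11, so DWL = ½·t·(t/11) = t²/22.
At t = 4: DWL = 0.727. At t = 12: DWL = 6.545.
Ratio = (12/4)² = 9.

9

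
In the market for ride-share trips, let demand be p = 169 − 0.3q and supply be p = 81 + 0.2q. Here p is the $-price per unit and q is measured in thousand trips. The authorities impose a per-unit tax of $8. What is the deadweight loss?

$64 thousand

Competitive equilibrium: 169 − 0.3q = 81 + 0.2q → q* = 176, p* = 116.2.
With the tax, the buyer price exceeds the seller price by 8: (169 − 0.3q) − (81 + 0.2q) = 8 → q' = 160.
Δq = 176 − 160 = 16; the wedge equals the tax, 8.
Deadweight loss = ½ × 16 × 8 = $64 thousand.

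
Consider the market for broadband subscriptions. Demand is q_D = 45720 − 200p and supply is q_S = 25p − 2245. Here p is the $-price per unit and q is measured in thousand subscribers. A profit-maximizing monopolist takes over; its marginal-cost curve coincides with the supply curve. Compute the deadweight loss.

In inverse form: demand p = 228.6 − 0.005q, supply p = 89.8 + 0.04q.
Competitive equilibrium: 228.6 − 0.005q = 89.8 + 0.04q → q* = 3084.4444, p* = 213.1778.
Marginal revenue: MR = 228.6 − 0.01q. Set MR = MC: 228.6 − 0.01q = 89.8 + 0.04q → q_m = 2776.
Price p_m = 228.6 − 0.005·2776 = 214.72; MC(q_m) = 89.8 + 0.04·2776 = 200.84.
Competitive q* = 3084.4444, so Δq = 308.4444; wedge = 214.72 − 200.84 = 13.88.
Welfare loss = ½ × 308.4444 × 13.88 = $2140.60 thousand.

$2140.60 thousand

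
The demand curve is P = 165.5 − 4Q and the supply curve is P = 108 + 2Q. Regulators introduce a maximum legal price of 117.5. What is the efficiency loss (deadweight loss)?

Competitive equilibrium: 165.5 − 4Q = 108 + 2Q → Q* = 9.5833, P* = 127.1667.
At the ceiling P = 117.5, quantity supplied = (117.5 − 108)/2 = 4.75.
Willingness to pay at Q' = 4.75: 165.5 − 4·4.75 = 146.5.
ΔQ = 9.5833 − 4.75 = 4.8333; wedge = 146.5 − 117.5 = 29.
Deadweight loss = ½ × 4.8333 × 29 = 70.08.

70.08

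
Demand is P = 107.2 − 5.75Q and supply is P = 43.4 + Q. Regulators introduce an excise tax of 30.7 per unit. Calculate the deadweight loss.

Competitive equilibrium: 107.2 − 5.75Q = 43.4 + Q → Q* = 9.4519, P* = 52.8519.
With the tax, the buyer price exceeds the seller price by 30.7: (107.2 − 5.75Q) − (43.4 + Q) = 30.7 → Q' = 4.9037.
ΔQ = 9.4519 − 4.9037 = 4.5482; the wedge equals the tax, 30.7.
DWL = ½ × 4.5482 × 30.7 = 69.81.

69.81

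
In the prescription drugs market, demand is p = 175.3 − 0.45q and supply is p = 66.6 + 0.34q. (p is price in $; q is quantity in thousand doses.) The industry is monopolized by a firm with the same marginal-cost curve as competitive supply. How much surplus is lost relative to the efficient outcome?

Competitive equilibrium: 175.3 − 0.45q = 66.6 + 0.34q → q* = 137.5949, p* = 113.3823.
Marginal revenue: MR = 175.3 − 0.9q. Set MR = MC: 175.3 − 0.9q = 66.6 + 0.34q → q_m = 87.6613.
Price p_m = 175.3 − 0.45·87.6613 = 135.8524; MC(q_m) = 66.6 + 0.34·87.6613 = 96.4048.
Competitive q* = 137.5949, so Δq = 49.9336; wedge = 135.8524 − 96.4048 = 39.4476.
Welfare loss = ½ × 49.9336 × 39.4476 = $984.88 thousand.

$984.88 thousand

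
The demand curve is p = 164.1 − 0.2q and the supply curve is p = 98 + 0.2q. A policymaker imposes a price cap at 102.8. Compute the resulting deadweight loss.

3990.31

Competitive equilibrium: 164.1 − 0.2q = 98 + 0.2q → q* = 165.25, p* = 131.05.
At the ceiling p = 102.8, quantity supplied = (102.8 − 98)/0.2 = 24.
Willingness to pay at q' = 24: 164.1 − 0.2·24 = 159.3.
Δq = 165.25 − 24 = 141.25; wedge = 159.3 − 102.8 = 56.5.
The triangle = ½ × 141.25 × 56.5 = 3990.31.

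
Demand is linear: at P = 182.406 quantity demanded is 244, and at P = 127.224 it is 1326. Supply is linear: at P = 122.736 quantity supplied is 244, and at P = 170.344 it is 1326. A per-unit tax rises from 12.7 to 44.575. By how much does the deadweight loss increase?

9608.63

Demand slope = (127.224 − 182.406)/(1326 − 244) = −0.051, so P = 194.85 − 0.051Q.
Supply slope = (170.344 − 122.736)/(1326 − 244) = 0.044, so P = 112 + 0.044Q.
Competitive equilibrium: 194.85 − 0.051Q = 112 + 0.044Q → Q* = 872.1053, P* = 150.3726.
For a per-unit tax t: ΔQ = t/0.095, so DWL = ½·t·(t/0.095) = t²/0.19.
At t = 12.7: DWL = 848.8947. At t = 44.575: DWL = 10457.5296.
Increase = 10457.5296 − 848.8947 = 9608.63.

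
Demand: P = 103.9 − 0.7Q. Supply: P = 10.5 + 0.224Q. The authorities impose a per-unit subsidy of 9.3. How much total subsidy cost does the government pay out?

1033.67

Competitive equilibrium: 103.9 − 0.7Q = 10.5 + 0.224Q → Q* = 101.0823, P* = 33.1424.
The subsidy lowers effective supply by 9.3: P = 1.2 + 0.224Q.
New quantity: 103.9 − 0.7Q = 1.2 + 0.224Q → Q' = 111.1472.
Total subsidy cost = 9.3 × 111.1472 = 1033.67.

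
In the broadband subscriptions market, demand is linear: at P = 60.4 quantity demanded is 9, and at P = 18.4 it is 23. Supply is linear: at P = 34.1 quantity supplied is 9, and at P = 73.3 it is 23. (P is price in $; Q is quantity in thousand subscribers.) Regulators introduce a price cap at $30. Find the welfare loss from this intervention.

$104.36 thousand

Demand slope = (18.4 − 60.4)/(23 − 9) = −3, so P = 87.4 − 3Q.
Supply slope = (73.3 − 34.1)/(23 − 9) = 2.8, so P = 8.9 + 2.8Q.
Competitive equilibrium: 87.4 − 3Q = 8.9 + 2.8Q → Q* = 13.5345, P* = 46.7966.
At the ceiling P = 30, quantity supplied = (30 − 8.9)/2.8 = 7.5357.
Willingness to pay at Q' = 7.5357: 87.4 − 3·7.5357 = 64.7929.
ΔQ = 13.5345 − 7.5357 = 5.9988; wedge = 64.7929 − 30 = 34.7929.
Deadweight loss = ½ × 5.9988 × 34.7929 = $104.36 thousand.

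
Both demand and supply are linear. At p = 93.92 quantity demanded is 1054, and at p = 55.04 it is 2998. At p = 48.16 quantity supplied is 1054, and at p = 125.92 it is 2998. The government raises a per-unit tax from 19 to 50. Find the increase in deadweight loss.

17825

Demand slope = (55.04 − 93.92)/(2998 − 1054) = −0.02, so p = 115 − 0.02q.
Supply slope = (125.92 − 48.16)/(2998 − 1054) = 0.04, so p = 6 + 0.04q.
Competitive equilibrium: 115 − 0.02q = 6 + 0.04q → q* = 1816.6667, p* = 78.6667.
For a per-unit tax t: Δq = t/0.06, so DWL = ½·t·(t/0.06) = t²/0.12.
At t = 19: DWL = 3008.333. At t = 50: DWL = 20833.333.
Increase = 20833.333 − 3008.333 = 17825.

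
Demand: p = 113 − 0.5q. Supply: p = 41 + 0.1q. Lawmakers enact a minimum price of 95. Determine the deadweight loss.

2116.80

Competitive equilibrium: 113 − 0.5q = 41 + 0.1q → q* = 120, p* = 53.
At the floor p = 95, quantity demanded = (113 − 95)/0.5 = 36.
Sellers' marginal cost at q' = 36: 41 + 0.1·36 = 44.6.
Δq = 120 − 36 = 84; wedge = 95 − 44.6 = 50.4.
DWL = ½ × 84 × 50.4 = 2116.80.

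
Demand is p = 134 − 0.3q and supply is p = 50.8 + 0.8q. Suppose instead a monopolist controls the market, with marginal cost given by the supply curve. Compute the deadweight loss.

144.48

Competitive equilibrium: 134 − 0.3q = 50.8 + 0.8q → q* = 75.6364, p* = 111.3091.
Marginal revenue: MR = 134 − 0.6q. Set MR = MC: 134 − 0.6q = 50.8 + 0.8q → q_m = 59.4286.
Price p_m = 134 − 0.3·59.4286 = 116.1714; MC(q_m) = 50.8 + 0.8·59.4286 = 98.3429.
Competitive q* = 75.6364, so Δq = 16.2078; wedge = 116.1714 − 98.3429 = 17.8285.
DWL = ½ × 16.2078 × 17.8285 = 144.48.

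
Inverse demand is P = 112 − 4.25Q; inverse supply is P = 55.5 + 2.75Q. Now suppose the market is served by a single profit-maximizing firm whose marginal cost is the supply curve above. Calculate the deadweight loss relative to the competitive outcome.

Competitive equilibrium: 112 − 4.25Q = 55.5 + 2.75Q → Q* = 8.0714, P* = 77.6964.
Marginal revenue: MR = 112 − 8.5Q. Set MR = MC: 112 − 8.5Q = 55.5 + 2.75Q → Q_m = 5.0222.
Price P_m = 112 − 4.25·5.0222 = 90.6557; MC(Q_m) = 55.5 + 2.75·5.0222 = 69.3111.
Competitive Q* = 8.0714, so ΔQ = 3.0492; wedge = 90.6557 − 69.3111 = 21.3446.
The triangle = ½ × 3.0492 × 21.3446 = 32.54.

32.54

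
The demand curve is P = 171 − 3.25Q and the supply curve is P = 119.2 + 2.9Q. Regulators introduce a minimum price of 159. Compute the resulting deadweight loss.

68.81

Competitive equilibrium: 171 − 3.25Q = 119.2 + 2.9Q → Q* = 8.4228, P* = 143.626.
At the floor P = 159, quantity demanded = (171 − 159)/3.25 = 3.6923.
Sellers' marginal cost at Q' = 3.6923: 119.2 + 2.9·3.6923 = 129.9077.
ΔQ = 8.4228 − 3.6923 = 4.7305; wedge = 159 − 129.9077 = 29.0923.
Deadweight loss = ½ × 4.7305 × 29.0923 = 68.81.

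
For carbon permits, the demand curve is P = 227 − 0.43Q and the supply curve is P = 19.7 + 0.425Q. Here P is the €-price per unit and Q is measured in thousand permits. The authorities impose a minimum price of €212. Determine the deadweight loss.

€18419.40 thousand

Competitive equilibrium: 227 − 0.43Q = 19.7 + 0.425Q → Q* = 242.45614, P* = 122.74386.
At the floor P = 212, quantity demanded = (227 − 212)/0.43 = 34.88372.
Sellers' marginal cost at Q' = 34.88372: 19.7 + 0.425·34.88372 = 34.52558.
ΔQ = 242.45614 − 34.88372 = 207.57242; wedge = 212 − 34.52558 = 177.47442.
DWL = ½ × 207.57242 × 177.47442 = €18419.40 thousand.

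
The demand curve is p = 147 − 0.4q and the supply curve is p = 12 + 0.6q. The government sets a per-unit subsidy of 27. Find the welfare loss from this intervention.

Competitive equilibrium: 147 − 0.4q = 12 + 0.6q → q* = 135, p* = 93.
The subsidy lowers effective supply by 27: p = 0.6q − 15.
New quantity: 147 − 0.4q = 0.6q − 15 → q' = 162.
Overproduction Δq = 162 − 135 = 27; wedge = subsidy = 27.
DWL = ½ × 27 × 27 = 364.50.

364.50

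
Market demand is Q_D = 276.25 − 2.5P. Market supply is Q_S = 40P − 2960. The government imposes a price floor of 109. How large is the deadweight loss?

1433.47

In inverse form: demand P = 110.5 − 0.4Q, supply P = 74 + 0.025Q.
Competitive equilibrium: 110.5 − 0.4Q = 74 + 0.025Q → Q* = 85.88235, P* = 76.14706.
At the floor P = 109, quantity demanded = (110.5 − 109)/0.4 = 3.75.
Sellers' marginal cost at Q' = 3.75: 74 + 0.025·3.75 = 74.09375.
ΔQ = 85.88235 − 3.75 = 82.13235; wedge = 109 − 74.09375 = 34.90625.
DWL = ½ × 82.13235 × 34.90625 = 1433.47.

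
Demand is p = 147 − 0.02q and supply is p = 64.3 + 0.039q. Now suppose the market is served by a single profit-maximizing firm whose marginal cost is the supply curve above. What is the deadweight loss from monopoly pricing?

3714.79

Competitive equilibrium: 147 − 0.02q = 64.3 + 0.039q → q* = 1401.6949, p* = 118.9661.
Marginal revenue: MR = 147 − 0.04q. Set MR = MC: 147 − 0.04q = 64.3 + 0.039q → q_m = 1046.8354.
Price p_m = 147 − 0.02·1046.8354 = 126.0633; MC(q_m) = 64.3 + 0.039·1046.8354 = 105.1266.
Competitive q* = 1401.6949, so Δq = 354.8595; wedge = 126.0633 − 105.1266 = 20.9367.
The triangle = ½ × 354.8595 × 20.9367 = 3714.79.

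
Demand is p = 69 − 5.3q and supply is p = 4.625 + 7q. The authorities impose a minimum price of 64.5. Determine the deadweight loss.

Competitive equilibrium: 69 − 5.3q = 4.625 + 7q → q* = 5.23374, p* = 41.26118.
At the floor p = 64.5, quantity demanded = (69 − 64.5)/5.3 = 0.84906.
Sellers' marginal cost at q' = 0.84906: 4.625 + 7·0.84906 = 10.56842.
Δq = 5.23374 − 0.84906 = 4.38468; wedge = 64.5 − 10.56842 = 53.93158.
Deadweight loss = ½ × 4.38468 × 53.93158 = 118.24.

118.24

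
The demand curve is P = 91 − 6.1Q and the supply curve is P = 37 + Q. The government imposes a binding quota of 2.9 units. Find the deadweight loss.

Competitive equilibrium: 91 − 6.1Q = 37 + Q → Q* = 7.6056, P* = 44.6056.
At Q = 2.9: demand price = 91 − 6.1·2.9 = 73.31; supply price = 37 + 1·2.9 = 39.9.
ΔQ = 7.6056 − 2.9 = 4.7056; wedge = 73.31 − 39.9 = 33.41.
Deadweight loss = ½ × 4.7056 × 33.41 = 78.61.

78.61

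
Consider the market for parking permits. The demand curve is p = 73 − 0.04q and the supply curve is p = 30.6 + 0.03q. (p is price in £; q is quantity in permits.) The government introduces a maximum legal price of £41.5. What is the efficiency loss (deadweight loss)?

£2056.20

Competitive equilibrium: 73 − 0.04q = 30.6 + 0.03q → q* = 605.7143, p* = 48.7714.
At the ceiling p = 41.5, quantity supplied = (41.5 − 30.6)/0.03 = 363.3333.
Willingness to pay at q' = 363.3333: 73 − 0.04·363.3333 = 58.4667.
Δq = 605.7143 − 363.3333 = 242.381; wedge = 58.4667 − 41.5 = 16.9667.
Welfare loss = ½ × 242.381 × 16.9667 = £2056.20.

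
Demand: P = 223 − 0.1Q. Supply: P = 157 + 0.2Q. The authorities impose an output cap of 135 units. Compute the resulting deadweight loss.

1083.75

Competitive equilibrium: 223 − 0.1Q = 157 + 0.2Q → Q* = 220, P* = 201.
At Q = 135: demand price = 223 − 0.1·135 = 209.5; supply price = 157 + 0.2·135 = 184.
ΔQ = 220 − 135 = 85; wedge = 209.5 − 184 = 25.5.
Deadweight loss = ½ × 85 × 25.5 = 1083.75.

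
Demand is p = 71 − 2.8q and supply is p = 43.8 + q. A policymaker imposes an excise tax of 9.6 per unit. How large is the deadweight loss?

12.13

Competitive equilibrium: 71 − 2.8q = 43.8 + q → q* = 7.1579, p* = 50.9579.
With the tax, the buyer price exceeds the seller price by 9.6: (71 − 2.8q) − (43.8 + q) = 9.6 → q' = 4.6316.
Δq = 7.1579 − 4.6316 = 2.5263; the wedge equals the tax, 9.6.
The triangle = ½ × 2.5263 × 9.6 = 12.13.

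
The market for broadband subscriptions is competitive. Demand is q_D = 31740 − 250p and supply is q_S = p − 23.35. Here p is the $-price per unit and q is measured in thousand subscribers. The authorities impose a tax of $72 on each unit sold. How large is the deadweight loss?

In inverse form: demand p = 126.96 − 0.004q, supply p = 23.35 + q.
Competitive equilibrium: 126.96 − 0.004q = 23.35 + q → q* = 103.1972, p* = 126.5472.
With the tax, the buyer price exceeds the seller price by 72: (126.96 − 0.004q) − (23.35 + q) = 72 → q' = 31.4841.
Δq = 103.1972 − 31.4841 = 71.7131; the wedge equals the tax, 72.
Deadweight loss = ½ × 71.7131 × 72 = $2581.67 thousand.

$2581.67 thousand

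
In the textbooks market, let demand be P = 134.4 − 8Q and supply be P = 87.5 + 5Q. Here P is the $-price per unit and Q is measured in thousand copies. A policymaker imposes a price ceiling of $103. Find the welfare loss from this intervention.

$1.68 thousand

Competitive equilibrium: 134.4 − 8Q = 87.5 + 5Q → Q* = 3.6077, P* = 105.5385.
At the ceiling P = 103, quantity supplied = (103 − 87.5)/5 = 3.1.
Willingness to pay at Q' = 3.1: 134.4 − 8·3.1 = 109.6.
ΔQ = 3.6077 − 3.1 = 0.5077; wedge = 109.6 − 103 = 6.6.
Welfare loss = ½ × 0.5077 × 6.6 = $1.68 thousand.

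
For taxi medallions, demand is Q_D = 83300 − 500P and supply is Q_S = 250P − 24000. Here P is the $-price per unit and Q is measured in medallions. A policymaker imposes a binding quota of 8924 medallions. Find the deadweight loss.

In inverse form: demand P = 166.6 − 0.002Q, supply P = 96 + 0.004Q.
Competitive equilibrium: 166.6 − 0.002Q = 96 + 0.004Q → Q* = 11766.6667, P* = 143.0667.
At Q = 8924: demand price = 166.6 − 0.002·8924 = 148.752; supply price = 96 + 0.004·8924 = 131.696.
ΔQ = 11766.6667 − 8924 = 2842.6667; wedge = 148.752 − 131.696 = 17.056.
Deadweight loss = ½ × 2842.6667 × 17.056 = $24242.26.

$24242.26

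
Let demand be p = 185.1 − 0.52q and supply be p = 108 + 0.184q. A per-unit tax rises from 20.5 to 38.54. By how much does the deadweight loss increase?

756.45

Competitive equilibrium: 185.1 − 0.52q = 108 + 0.184q → q* = 109.517, p* = 128.1511.
For a per-unit tax t: Δq = t/0.704, so DWL = ½·t·(t/0.704) = t²/1.408.
At t = 20.5: DWL = 298.473. At t = 38.54: DWL = 1054.923.
Increase = 1054.923 − 298.473 = 756.45.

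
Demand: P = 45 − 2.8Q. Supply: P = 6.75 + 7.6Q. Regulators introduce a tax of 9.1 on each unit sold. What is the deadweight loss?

3.98

Competitive equilibrium: 45 − 2.8Q = 6.75 + 7.6Q → Q* = 3.6779, P* = 34.7019.
With the tax, the buyer price exceeds the seller price by 9.1: (45 − 2.8Q) − (6.75 + 7.6Q) = 9.1 → Q' = 2.8029.
ΔQ = 3.6779 − 2.8029 = 0.875; the wedge equals the tax, 9.1.
Welfare loss = ½ × 0.875 × 9.1 = 3.98.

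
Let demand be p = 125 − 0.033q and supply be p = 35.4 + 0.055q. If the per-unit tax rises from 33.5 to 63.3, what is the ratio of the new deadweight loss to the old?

3.570

Competitive equilibrium: 125 − 0.033q = 35.4 + 0.055q → q* = 1018.1818, p* = 91.4.
For a per-unit tax t: Δq = t/0.088, so DWL = ½·t·(t/0.088) = t²/0.176.
At t = 33.5: DWL = 6376.420. At t = 63.3: DWL = 22766.420.
Ratio = (63.3/33.5)² = 3.570.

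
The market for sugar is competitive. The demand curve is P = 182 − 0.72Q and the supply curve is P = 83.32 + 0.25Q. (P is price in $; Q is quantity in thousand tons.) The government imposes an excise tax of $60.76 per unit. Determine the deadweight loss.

$1902.98 thousand

Competitive equilibrium: 182 − 0.72Q = 83.32 + 0.25Q → Q* = 101.732, P* = 108.753.
With the tax, the buyer price exceeds the seller price by 60.76: (182 − 0.72Q) − (83.32 + 0.25Q) = 60.76 → Q' = 39.0928.
ΔQ = 101.732 − 39.0928 = 62.6392; the wedge equals the tax, 60.76.
The triangle = ½ × 62.6392 × 60.76 = $1902.98 thousand.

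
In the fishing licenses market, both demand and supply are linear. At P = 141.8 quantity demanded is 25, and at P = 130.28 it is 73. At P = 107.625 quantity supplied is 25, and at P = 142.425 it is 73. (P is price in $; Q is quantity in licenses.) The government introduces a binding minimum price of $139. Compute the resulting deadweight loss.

Demand slope = (130.28 − 141.8)/(73 − 25) = −0.24, so P = 147.8 − 0.24Q.
Supply slope = (142.425 − 107.625)/(73 − 25) = 0.725, so P = 89.5 + 0.725Q.
Competitive equilibrium: 147.8 − 0.24Q = 89.5 + 0.725Q → Q* = 60.4145, P* = 133.3005.
At the floor P = 139, quantity demanded = (147.8 − 139)/0.24 = 36.6667.
Sellers' marginal cost at Q' = 36.6667: 89.5 + 0.725·36.6667 = 116.0834.
ΔQ = 60.4145 − 36.6667 = 23.7478; wedge = 139 − 116.0834 = 22.9166.
Welfare loss = ½ × 23.7478 × 22.9166 = $272.11.

$272.11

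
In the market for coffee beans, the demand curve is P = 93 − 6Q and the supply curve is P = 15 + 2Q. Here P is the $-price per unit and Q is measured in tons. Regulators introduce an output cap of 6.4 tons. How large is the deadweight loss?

Competitive equilibrium: 93 − 6Q = 15 + 2Q → Q* = 9.75, P* = 34.5.
At Q = 6.4: demand price = 93 − 6·6.4 = 54.6; supply price = 15 + 2·6.4 = 27.8.
ΔQ = 9.75 − 6.4 = 3.35; wedge = 54.6 − 27.8 = 26.8.
DWL = ½ × 3.35 × 26.8 = $44.89.

$44.89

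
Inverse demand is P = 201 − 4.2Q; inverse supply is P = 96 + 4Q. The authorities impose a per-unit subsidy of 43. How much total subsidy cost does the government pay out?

776.10

Competitive equilibrium: 201 − 4.2Q = 96 + 4Q → Q* = 12.8049, P* = 147.2195.
The subsidy lowers effective supply by 43: P = 53 + 4Q.
New quantity: 201 − 4.2Q = 53 + 4Q → Q' = 18.0488.
Total subsidy cost = 43 × 18.0488 = 776.10.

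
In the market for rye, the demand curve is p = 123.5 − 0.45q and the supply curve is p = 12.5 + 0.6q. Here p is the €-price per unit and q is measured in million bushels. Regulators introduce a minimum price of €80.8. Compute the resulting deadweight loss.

Competitive equilibrium: 123.5 − 0.45q = 12.5 + 0.6q → q* = 105.7143, p* = 75.9286.
At the floor p = 80.8, quantity demanded = (123.5 − 80.8)/0.45 = 94.8889.
Sellers' marginal cost at q' = 94.8889: 12.5 + 0.6·94.8889 = 69.4333.
Δq = 105.7143 − 94.8889 = 10.8254; wedge = 80.8 − 69.4333 = 11.3667.
DWL = ½ × 10.8254 × 11.3667 = €61.52 million.

€61.52 million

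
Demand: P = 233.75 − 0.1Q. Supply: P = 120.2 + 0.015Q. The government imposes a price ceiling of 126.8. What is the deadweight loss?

Competitive equilibrium: 233.75 − 0.1Q = 120.2 + 0.015Q → Q* = 987.3913, P* = 135.0109.
At the ceiling P = 126.8, quantity supplied = (126.8 − 120.2)/0.015 = 440.
Willingness to pay at Q' = 440: 233.75 − 0.1·440 = 189.75.
ΔQ = 987.3913 − 440 = 547.3913; wedge = 189.75 − 126.8 = 62.95.
The triangle = ½ × 547.3913 × 62.95 = 17229.14.

17229.14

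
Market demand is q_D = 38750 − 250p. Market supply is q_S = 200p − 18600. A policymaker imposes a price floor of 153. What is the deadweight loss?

183680.56

In inverse form: demand p = 155 − 0.004q, supply p = 93 + 0.005q.
Competitive equilibrium: 155 − 0.004q = 93 + 0.005q → q* = 6888.8889, p* = 127.4444.
At the floor p = 153, quantity demanded = (155 − 153)/0.004 = 500.
Sellers' marginal cost at q' = 500: 93 + 0.005·500 = 95.5.
Δq = 6888.8889 − 500 = 6388.8889; wedge = 153 − 95.5 = 57.5.
DWL = ½ × 6388.8889 × 57.5 = 183680.56.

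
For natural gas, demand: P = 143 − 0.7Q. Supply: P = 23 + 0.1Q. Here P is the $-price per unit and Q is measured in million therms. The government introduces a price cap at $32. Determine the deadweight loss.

$1440 million

Competitive equilibrium: 143 − 0.7Q = 23 + 0.1Q → Q* = 150, P* = 38.
At the ceiling P = 32, quantity supplied = (32 − 23)/0.1 = 90.
Willingness to pay at Q' = 90: 143 − 0.7·90 = 80.
ΔQ = 150 − 90 = 60; wedge = 80 − 32 = 48.
The triangle = ½ × 60 × 48 = $1440 million.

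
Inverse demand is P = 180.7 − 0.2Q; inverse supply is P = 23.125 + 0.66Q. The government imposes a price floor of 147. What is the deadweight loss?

Competitive equilibrium: 180.7 − 0.2Q = 23.125 + 0.66Q → Q* = 183.2267, P* = 144.0547.
At the floor P = 147, quantity demanded = (180.7 − 147)/0.2 = 168.5.
Sellers' marginal cost at Q' = 168.5: 23.125 + 0.66·168.5 = 134.335.
ΔQ = 183.2267 − 168.5 = 14.7267; wedge = 147 − 134.335 = 12.665.
Deadweight loss = ½ × 14.7267 × 12.665 = 93.26.

93.26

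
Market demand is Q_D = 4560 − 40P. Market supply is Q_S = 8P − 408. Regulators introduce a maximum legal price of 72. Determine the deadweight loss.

4762.80

In inverse form: demand P = 114 − 0.025Q, supply P = 51 + 0.125Q.
Competitive equilibrium: 114 − 0.025Q = 51 + 0.125Q → Q* = 420, P* = 103.5.
At the ceiling P = 72, quantity supplied = (72 − 51)/0.125 = 168.
Willingness to pay at Q' = 168: 114 − 0.025·168 = 109.8.
ΔQ = 420 − 168 = 252; wedge = 109.8 − 72 = 37.8.
The triangle = ½ × 252 × 37.8 = 4762.80.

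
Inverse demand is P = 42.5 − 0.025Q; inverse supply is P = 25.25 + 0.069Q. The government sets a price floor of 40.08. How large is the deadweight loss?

353.38

Competitive equilibrium: 42.5 − 0.025Q = 25.25 + 0.069Q → Q* = 183.5106, P* = 37.9122.
At the floor P = 40.08, quantity demanded = (42.5 − 40.08)/0.025 = 96.8.
Sellers' marginal cost at Q' = 96.8: 25.25 + 0.069·96.8 = 31.9292.
ΔQ = 183.5106 − 96.8 = 86.7106; wedge = 40.08 − 31.9292 = 8.1508.
The triangle = ½ × 86.7106 × 8.1508 = 353.38.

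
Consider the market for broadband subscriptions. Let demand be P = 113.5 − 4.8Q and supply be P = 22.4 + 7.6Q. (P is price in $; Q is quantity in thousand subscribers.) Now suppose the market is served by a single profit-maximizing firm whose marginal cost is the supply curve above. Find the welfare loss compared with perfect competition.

$26.06 thousand

Competitive equilibrium: 113.5 − 4.8Q = 22.4 + 7.6Q → Q* = 7.3468, P* = 78.2355.
Marginal revenue: MR = 113.5 − 9.6Q. Set MR = MC: 113.5 − 9.6Q = 22.4 + 7.6Q → Q_m = 5.2965.
Price P_m = 113.5 − 4.8·5.2965 = 88.0768; MC(Q_m) = 22.4 + 7.6·5.2965 = 62.6534.
Competitive Q* = 7.3468, so ΔQ = 2.0503; wedge = 88.0768 − 62.6534 = 25.4234.
Welfare loss = ½ × 2.0503 × 25.4234 = $26.06 thousand.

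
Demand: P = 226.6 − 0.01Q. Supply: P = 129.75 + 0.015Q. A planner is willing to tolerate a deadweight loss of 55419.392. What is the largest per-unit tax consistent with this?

52.64

Competitive equilibrium: 226.6 − 0.01Q = 129.75 + 0.015Q → Q* = 3874, P* = 187.86.
A tax t gives ΔQ = t/0.025 and wedge t, so DWL = t²/0.05.
t²/0.05 = 55419.392 → t² = 2770.9696 → t = 52.64.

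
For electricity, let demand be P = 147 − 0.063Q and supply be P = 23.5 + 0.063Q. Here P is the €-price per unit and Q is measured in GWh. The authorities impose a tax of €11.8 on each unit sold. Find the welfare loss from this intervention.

€552.54

Competitive equilibrium: 147 − 0.063Q = 23.5 + 0.063Q → Q* = 980.1587, P* = 85.25.
With the tax, the buyer price exceeds the seller price by 11.8: (147 − 0.063Q) − (23.5 + 0.063Q) = 11.8 → Q' = 886.5079.
ΔQ = 980.1587 − 886.5079 = 93.6508; the wedge equals the tax, 11.8.
Deadweight loss = ½ × 93.6508 × 11.8 = €552.54.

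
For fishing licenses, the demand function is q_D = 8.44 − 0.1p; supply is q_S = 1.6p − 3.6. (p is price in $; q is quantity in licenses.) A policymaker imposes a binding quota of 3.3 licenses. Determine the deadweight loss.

$104.34

In inverse form: demand p = 84.4 − 10q, supply p = 2.25 + 0.625q.
Competitive equilibrium: 84.4 − 10q = 2.25 + 0.625q → q* = 7.7318, p* = 7.0824.
At q = 3.3: demand price = 84.4 − 10·3.3 = 51.4; supply price = 2.25 + 0.625·3.3 = 4.3125.
Δq = 7.7318 − 3.3 = 4.4318; wedge = 51.4 − 4.3125 = 47.0875.
DWL = ½ × 4.4318 × 47.0875 = $104.34.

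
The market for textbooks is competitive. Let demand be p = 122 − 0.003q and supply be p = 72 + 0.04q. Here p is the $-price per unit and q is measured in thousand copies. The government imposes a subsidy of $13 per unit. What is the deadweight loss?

$1965.12 thousand

Competitive equilibrium: 122 − 0.003q = 72 + 0.04q → q* = 1162.7907, p* = 118.5116.
The subsidy lowers effective supply by 13: p = 59 + 0.04q.
New quantity: 122 − 0.003q = 59 + 0.04q → q' = 1465.1163.
Overproduction Δq = 1465.1163 − 1162.7907 = 302.3256; wedge = subsidy = 13.
Welfare loss = ½ × 302.3256 × 13 = $1965.12 thousand.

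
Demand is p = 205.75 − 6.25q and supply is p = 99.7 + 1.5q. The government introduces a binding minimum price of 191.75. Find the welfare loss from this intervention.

507.48

Competitive equilibrium: 205.75 − 6.25q = 99.7 + 1.5q → q* = 13.6839, p* = 120.2258.
At the floor p = 191.75, quantity demanded = (205.75 − 191.75)/6.25 = 2.24.
Sellers' marginal cost at q' = 2.24: 99.7 + 1.5·2.24 = 103.06.
Δq = 13.6839 − 2.24 = 11.4439; wedge = 191.75 − 103.06 = 88.69.
Deadweight loss = ½ × 11.4439 × 88.69 = 507.48.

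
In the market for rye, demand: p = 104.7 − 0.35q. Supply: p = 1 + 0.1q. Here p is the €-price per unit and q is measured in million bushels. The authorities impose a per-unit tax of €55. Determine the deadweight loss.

Competitive equilibrium: 104.7 − 0.35q = 1 + 0.1q → q* = 230.4444, p* = 24.0444.
With the tax, the buyer price exceeds the seller price by 55: (104.7 − 0.35q) − (1 + 0.1q) = 55 → q' = 108.2222.
Δq = 230.4444 − 108.2222 = 122.2222; the wedge equals the tax, 55.
Welfare loss = ½ × 122.2222 × 55 = €3361.11 million.

€3361.11 million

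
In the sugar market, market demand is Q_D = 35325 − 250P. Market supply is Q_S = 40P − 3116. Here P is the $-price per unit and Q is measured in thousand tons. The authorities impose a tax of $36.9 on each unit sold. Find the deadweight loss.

$23476.03 thousand

In inverse form: demand P = 141.3 − 0.004Q, supply P = 77.9 + 0.025Q.
Competitive equilibrium: 141.3 − 0.004Q = 77.9 + 0.025Q → Q* = 2186.2069, P* = 132.5552.
With the tax, the buyer price exceeds the seller price by 36.9: (141.3 − 0.004Q) − (77.9 + 0.025Q) = 36.9 → Q' = 913.7931.
ΔQ = 2186.2069 − 913.7931 = 1272.4138; the wedge equals the tax, 36.9.
The triangle = ½ × 1272.4138 × 36.9 = $23476.03 thousand.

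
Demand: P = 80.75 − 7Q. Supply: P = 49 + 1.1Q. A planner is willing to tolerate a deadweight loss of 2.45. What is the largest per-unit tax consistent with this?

6.3

Competitive equilibrium: 80.75 − 7Q = 49 + 1.1Q → Q* = 3.9198, P* = 53.3117.
A tax t gives ΔQ = t/8.1 and wedge t, so DWL = t²/16.2.
t²/16.2 = 2.45 → t² = 39.69 → t = 6.3.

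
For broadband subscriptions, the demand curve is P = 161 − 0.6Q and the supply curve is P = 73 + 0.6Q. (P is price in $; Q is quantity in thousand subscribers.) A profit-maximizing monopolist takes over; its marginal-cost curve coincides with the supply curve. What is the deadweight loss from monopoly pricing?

$358.52 thousand

Competitive equilibrium: 161 − 0.6Q = 73 + 0.6Q → Q* = 73.3333, P* = 117.
Marginal revenue: MR = 161 − 1.2Q. Set MR = MC: 161 − 1.2Q = 73 + 0.6Q → Q_m = 48.8889.
Price P_m = 161 − 0.6·48.8889 = 131.6667; MC(Q_m) = 73 + 0.6·48.8889 = 102.3333.
Competitive Q* = 73.3333, so ΔQ = 24.4444; wedge = 131.6667 − 102.3333 = 29.3334.
Welfare loss = ½ × 24.4444 × 29.3334 = $358.52 thousand.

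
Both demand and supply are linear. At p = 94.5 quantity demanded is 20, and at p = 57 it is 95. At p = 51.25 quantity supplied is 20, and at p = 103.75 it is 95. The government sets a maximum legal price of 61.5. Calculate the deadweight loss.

274.75

Demand slope = (57 − 94.5)/(95 − 20) = −0.5, so p = 104.5 − 0.5q.
Supply slope = (103.75 − 51.25)/(95 − 20) = 0.7, so p = 37.25 + 0.7q.
Competitive equilibrium: 104.5 − 0.5q = 37.25 + 0.7q → q* = 56.0417, p* = 76.4792.
At the ceiling p = 61.5, quantity supplied = (61.5 − 37.25)/0.7 = 34.6429.
Willingness to pay at q' = 34.6429: 104.5 − 0.5·34.6429 = 87.1786.
Δq = 56.0417 − 34.6429 = 21.3988; wedge = 87.1786 − 61.5 = 25.6786.
Deadweight loss = ½ × 21.3988 × 25.6786 = 274.75.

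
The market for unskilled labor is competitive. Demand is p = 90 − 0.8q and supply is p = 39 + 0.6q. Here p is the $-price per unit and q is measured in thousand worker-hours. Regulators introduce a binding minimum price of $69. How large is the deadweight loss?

Competitive equilibrium: 90 − 0.8q = 39 + 0.6q → q* = 36.4286, p* = 60.8571.
At the floor p = 69, quantity demanded = (90 − 69)/0.8 = 26.25.
Sellers' marginal cost at q' = 26.25: 39 + 0.6·26.25 = 54.75.
Δq = 36.4286 − 26.25 = 10.1786; wedge = 69 − 54.75 = 14.25.
DWL = ½ × 10.1786 × 14.25 = $72.52 thousand.

$72.52 thousand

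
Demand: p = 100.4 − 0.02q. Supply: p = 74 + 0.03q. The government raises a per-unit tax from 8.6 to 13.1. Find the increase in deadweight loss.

976.50

Competitive equilibrium: 100.4 − 0.02q = 74 + 0.03q → q* = 528, p* = 89.84.
For a per-unit tax t: Δq = t/0.05, so DWL = ½·t·(t/0.05) = t²/0.1.
At t = 8.6: DWL = 739.6. At t = 13.1: DWL = 1716.1.
Increase = 1716.1 − 739.6 = 976.50.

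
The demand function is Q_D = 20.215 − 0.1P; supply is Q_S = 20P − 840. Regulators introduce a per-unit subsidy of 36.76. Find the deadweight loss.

In inverse form: demand P = 202.15 − 10Q, supply P = 42 + 0.05Q.
Competitive equilibrium: 202.15 − 10Q = 42 + 0.05Q → Q* = 15.9353, P* = 42.7968.
The subsidy lowers effective supply by 36.76: P = 5.24 + 0.05Q.
New quantity: 202.15 − 10Q = 5.24 + 0.05Q → Q' = 19.593.
Overproduction ΔQ = 19.593 − 15.9353 = 3.6577; wedge = subsidy = 36.76.
The triangle = ½ × 3.6577 × 36.76 = 67.23.

67.23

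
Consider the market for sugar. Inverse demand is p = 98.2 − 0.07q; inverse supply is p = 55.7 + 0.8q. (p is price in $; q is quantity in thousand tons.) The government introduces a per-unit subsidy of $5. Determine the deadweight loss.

$14.37 thousand

Competitive equilibrium: 98.2 − 0.07q = 55.7 + 0.8q → q* = 48.8506, p* = 94.7805.
The subsidy lowers effective supply by 5: p = 50.7 + 0.8q.
New quantity: 98.2 − 0.07q = 50.7 + 0.8q → q' = 54.5977.
Overproduction Δq = 54.5977 − 48.8506 = 5.7471; wedge = subsidy = 5.
Welfare loss = ½ × 5.7471 × 5 = $14.37 thousand.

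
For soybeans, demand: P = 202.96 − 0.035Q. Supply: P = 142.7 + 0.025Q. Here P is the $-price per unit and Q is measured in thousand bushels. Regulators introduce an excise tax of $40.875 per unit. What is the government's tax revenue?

$13206.03 thousand

Competitive equilibrium: 202.96 − 0.035Q = 142.7 + 0.025Q → Q* = 1004.3333, P* = 167.8083.
With the tax, the buyer price exceeds the seller price by 40.875: (202.96 − 0.035Q) − (142.7 + 0.025Q) = 40.875 → Q' = 323.0833.
Tax revenue = 40.875 × 323.0833 = $13206.03 thousand.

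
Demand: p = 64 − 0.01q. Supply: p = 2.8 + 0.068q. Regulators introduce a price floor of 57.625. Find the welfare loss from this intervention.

Competitive equilibrium: 64 − 0.01q = 2.8 + 0.068q → q* = 784.6154, p* = 56.1538.
At the floor p = 57.625, quantity demanded = (64 − 57.625)/0.01 = 637.5.
Sellers' marginal cost at q' = 637.5: 2.8 + 0.068·637.5 = 46.15.
Δq = 784.6154 − 637.5 = 147.1154; wedge = 57.625 − 46.15 = 11.475.
Welfare loss = ½ × 147.1154 × 11.475 = 844.07.

844.07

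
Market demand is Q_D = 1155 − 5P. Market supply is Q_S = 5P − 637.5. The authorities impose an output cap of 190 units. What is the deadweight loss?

945.31

In inverse form: demand P = 231 − 0.2Q, supply P = 127.5 + 0.2Q.
Competitive equilibrium: 231 − 0.2Q = 127.5 + 0.2Q → Q* = 258.75, P* = 179.25.
At Q = 190: demand price = 231 − 0.2·190 = 193; supply price = 127.5 + 0.2·190 = 165.5.
ΔQ = 258.75 − 190 = 68.75; wedge = 193 − 165.5 = 27.5.
The triangle = ½ × 68.75 × 27.5 = 945.31.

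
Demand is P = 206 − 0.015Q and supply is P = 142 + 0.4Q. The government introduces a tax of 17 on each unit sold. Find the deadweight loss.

Competitive equilibrium: 206 − 0.015Q = 142 + 0.4Q → Q* = 154.2169, P* = 203.6867.
With the tax, the buyer price exceeds the seller price by 17: (206 − 0.015Q) − (142 + 0.4Q) = 17 → Q' = 113.253.
ΔQ = 154.2169 − 113.253 = 40.9639; the wedge equals the tax, 17.
Deadweight loss = ½ × 40.9639 × 17 = 348.19.

348.19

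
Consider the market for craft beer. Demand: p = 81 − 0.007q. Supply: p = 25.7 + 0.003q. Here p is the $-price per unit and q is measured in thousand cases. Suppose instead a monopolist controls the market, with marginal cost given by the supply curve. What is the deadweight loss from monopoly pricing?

$25924.98 thousand

Competitive equilibrium: 81 − 0.007q = 25.7 + 0.003q → q* = 5530, p* = 42.29.
Marginal revenue: MR = 81 − 0.014q. Set MR = MC: 81 − 0.014q = 25.7 + 0.003q → q_m = 3252.941176.
Price p_m = 81 − 0.007·3252.941176 = 58.229412; MC(q_m) = 25.7 + 0.003·3252.941176 = 35.458824.
Competitive q* = 5530, so Δq = 2277.058824; wedge = 58.229412 − 35.458824 = 22.770588.
Welfare loss = ½ × 2277.058824 × 22.770588 = $25924.98 thousand.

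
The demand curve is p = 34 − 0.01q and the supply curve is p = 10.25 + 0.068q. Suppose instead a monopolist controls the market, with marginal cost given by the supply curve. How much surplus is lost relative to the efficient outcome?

46.69

Competitive equilibrium: 34 − 0.01q = 10.25 + 0.068q → q* = 304.4872, p* = 30.9551.
Marginal revenue: MR = 34 − 0.02q. Set MR = MC: 34 − 0.02q = 10.25 + 0.068q → q_m = 269.8864.
Price p_m = 34 − 0.01·269.8864 = 31.3011; MC(q_m) = 10.25 + 0.068·269.8864 = 28.6023.
Competitive q* = 304.4872, so Δq = 34.6008; wedge = 31.3011 − 28.6023 = 2.6988.
The triangle = ½ × 34.6008 × 2.6988 = 46.69.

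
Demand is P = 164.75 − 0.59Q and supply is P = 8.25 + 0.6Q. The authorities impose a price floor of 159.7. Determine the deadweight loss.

Competitive equilibrium: 164.75 − 0.59Q = 8.25 + 0.6Q → Q* = 131.5126, P* = 87.1576.
At the floor P = 159.7, quantity demanded = (164.75 − 159.7)/0.59 = 8.5593.
Sellers' marginal cost at Q' = 8.5593: 8.25 + 0.6·8.5593 = 13.3856.
ΔQ = 131.5126 − 8.5593 = 122.9533; wedge = 159.7 − 13.3856 = 146.3144.
The triangle = ½ × 122.9533 × 146.3144 = 8994.92.

8994.92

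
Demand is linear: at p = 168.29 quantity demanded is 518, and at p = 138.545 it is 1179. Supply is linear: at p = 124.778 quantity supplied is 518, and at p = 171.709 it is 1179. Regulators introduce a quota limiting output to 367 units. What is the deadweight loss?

Demand slope = (138.545 − 168.29)/(1179 − 518) = −0.045, so p = 191.6 − 0.045q.
Supply slope = (171.709 − 124.778)/(1179 − 518) = 0.071, so p = 88 + 0.071q.
Competitive equilibrium: 191.6 − 0.045q = 88 + 0.071q → q* = 893.1034, p* = 151.4103.
At q = 367: demand price = 191.6 − 0.045·367 = 175.085; supply price = 88 + 0.071·367 = 114.057.
Δq = 893.1034 − 367 = 526.1034; wedge = 175.085 − 114.057 = 61.028.
The triangle = ½ × 526.1034 × 61.028 = 16053.52.

16053.52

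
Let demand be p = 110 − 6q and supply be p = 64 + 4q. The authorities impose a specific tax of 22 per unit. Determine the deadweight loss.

Competitive equilibrium: 110 − 6q = 64 + 4q → q* = 4.6, p* = 82.4.
With the tax, the buyer price exceeds the seller price by 22: (110 − 6q) − (64 + 4q) = 22 → q' = 2.4.
Δq = 4.6 − 2.4 = 2.2; the wedge equals the tax, 22.
DWL = ½ × 2.2 × 22 = 24.20.

24.20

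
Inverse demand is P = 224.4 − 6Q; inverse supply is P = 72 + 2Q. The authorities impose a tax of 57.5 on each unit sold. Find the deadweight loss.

206.64

Competitive equilibrium: 224.4 − 6Q = 72 + 2Q → Q* = 19.05, P* = 110.1.
With the tax, the buyer price exceeds the seller price by 57.5: (224.4 − 6Q) − (72 + 2Q) = 57.5 → Q' = 11.8625.
ΔQ = 19.05 − 11.8625 = 7.1875; the wedge equals the tax, 57.5.
Deadweight loss = ½ × 7.1875 × 57.5 = 206.64.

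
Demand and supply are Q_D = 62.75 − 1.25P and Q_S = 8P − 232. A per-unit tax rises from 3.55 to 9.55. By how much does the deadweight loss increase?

In inverse form: demand P = 50.2 − 0.8Q, supply P = 29 + 0.125Q.
Competitive equilibrium: 50.2 − 0.8Q = 29 + 0.125Q → Q* = 22.9189, P* = 31.8649.
For a per-unit tax t: ΔQ = t/0.925, so DWL = ½·t·(t/0.925) = t²/1.85.
At t = 3.55: DWL = 6.812. At t = 9.55: DWL = 49.299.
Increase = 49.299 − 6.812 = 42.49.

42.49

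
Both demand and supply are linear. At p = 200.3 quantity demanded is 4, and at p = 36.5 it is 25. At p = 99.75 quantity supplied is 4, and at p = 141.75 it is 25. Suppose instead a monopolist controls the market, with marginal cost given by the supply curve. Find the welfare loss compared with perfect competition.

195.71

Demand slope = (36.5 − 200.3)/(25 − 4) = −7.8, so p = 231.5 − 7.8q.
Supply slope = (141.75 − 99.75)/(25 − 4) = 2, so p = 91.75 + 2q.
Competitive equilibrium: 231.5 − 7.8q = 91.75 + 2q → q* = 14.2602, p* = 120.2704.
Marginal revenue: MR = 231.5 − 15.6q. Set MR = MC: 231.5 − 15.6q = 91.75 + 2q → q_m = 7.9403.
Price p_m = 231.5 − 7.8·7.9403 = 169.5657; MC(q_m) = 91.75 + 2·7.9403 = 107.6306.
Competitive q* = 14.2602, so Δq = 6.3199; wedge = 169.5657 − 107.6306 = 61.9351.
Welfare loss = ½ × 6.3199 × 61.9351 = 195.71.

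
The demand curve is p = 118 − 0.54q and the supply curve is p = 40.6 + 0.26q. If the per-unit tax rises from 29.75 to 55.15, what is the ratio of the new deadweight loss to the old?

Competitive equilibrium: 118 − 0.54q = 40.6 + 0.26q → q* = 96.75, p* = 65.755.
For a per-unit tax t: Δq = t/0.8, so DWL = ½·t·(t/0.8) = t²/1.6.
At t = 29.75: DWL = 553.164. At t = 55.15: DWL = 1900.952.
Ratio = (55.15/29.75)² = 3.437.

3.437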